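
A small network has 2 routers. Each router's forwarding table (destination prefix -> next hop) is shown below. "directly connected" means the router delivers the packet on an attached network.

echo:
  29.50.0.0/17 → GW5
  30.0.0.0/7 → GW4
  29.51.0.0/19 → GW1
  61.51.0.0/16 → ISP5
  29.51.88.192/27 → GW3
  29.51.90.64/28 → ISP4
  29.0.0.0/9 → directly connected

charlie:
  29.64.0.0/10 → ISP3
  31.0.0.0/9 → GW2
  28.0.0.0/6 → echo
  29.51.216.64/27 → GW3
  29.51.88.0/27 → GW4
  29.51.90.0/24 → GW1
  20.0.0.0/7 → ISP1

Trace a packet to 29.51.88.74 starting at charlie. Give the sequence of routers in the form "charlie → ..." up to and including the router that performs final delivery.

At charlie: longest match for 29.51.88.74 is 28.0.0.0/6 -> echo
At echo: longest match for 29.51.88.74 is 29.0.0.0/9 -> directly connected

charlie → echo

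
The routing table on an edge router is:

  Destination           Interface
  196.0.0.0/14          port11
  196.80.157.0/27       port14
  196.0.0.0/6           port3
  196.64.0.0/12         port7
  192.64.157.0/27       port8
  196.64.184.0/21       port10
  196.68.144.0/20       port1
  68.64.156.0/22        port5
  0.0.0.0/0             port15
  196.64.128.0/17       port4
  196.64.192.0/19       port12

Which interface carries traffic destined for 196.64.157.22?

Routes whose prefix contains 196.64.157.22:
  0.0.0.0/0 (default, matches everything) -> port15
  196.0.0.0/6 (196.0.0.0 - 199.255.255.255) -> port3
  196.64.0.0/12 (196.64.0.0 - 196.79.255.255) -> port7
  196.64.128.0/17 (196.64.128.0 - 196.64.255.255) -> port4
More-specific entries that do NOT match:
  196.80.157.0/27 (196.80.157.0 - 196.80.157.31) does not contain 196.64.157.22
  192.64.157.0/27 (192.64.157.0 - 192.64.157.31) does not contain 196.64.157.22
  68.64.156.0/22 (68.64.156.0 - 68.64.159.255) does not contain 196.64.157.22
  196.64.184.0/21 (196.64.184.0 - 196.64.191.255) does not contain 196.64.157.22
  196.68.144.0/20 (196.68.144.0 - 196.68.159.255) does not contain 196.64.157.22
  196.64.192.0/19 (196.64.192.0 - 196.64.223.255) does not contain 196.64.157.22
Longest matching prefix is /17 -> interface port4.

port4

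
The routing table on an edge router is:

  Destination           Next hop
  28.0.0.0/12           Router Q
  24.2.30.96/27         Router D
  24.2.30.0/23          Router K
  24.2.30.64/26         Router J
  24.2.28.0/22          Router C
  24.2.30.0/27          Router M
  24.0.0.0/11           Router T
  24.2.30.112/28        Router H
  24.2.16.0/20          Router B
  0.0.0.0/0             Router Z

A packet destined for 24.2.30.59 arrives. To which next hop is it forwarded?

Routes whose prefix contains 24.2.30.59:
  0.0.0.0/0 (default, matches everything) -> Router Z
  24.0.0.0/11 (24.0.0.0 - 24.31.255.255) -> Router T
  24.2.16.0/20 (24.2.16.0 - 24.2.31.255) -> Router B
  24.2.28.0/22 (24.2.28.0 - 24.2.31.255) -> Router C
  24.2.30.0/23 (24.2.30.0 - 24.2.31.255) -> Router K
More-specific entries that do NOT match:
  24.2.30.112/28 (24.2.30.112 - 24.2.30.127) does not contain 24.2.30.59
  24.2.30.96/27 (24.2.30.96 - 24.2.30.127) does not contain 24.2.30.59
  24.2.30.0/27 (24.2.30.0 - 24.2.30.31) does not contain 24.2.30.59
  24.2.30.64/26 (24.2.30.64 - 24.2.30.127) does not contain 24.2.30.59
Longest matching prefix is /23 -> next hop Router K.

Router K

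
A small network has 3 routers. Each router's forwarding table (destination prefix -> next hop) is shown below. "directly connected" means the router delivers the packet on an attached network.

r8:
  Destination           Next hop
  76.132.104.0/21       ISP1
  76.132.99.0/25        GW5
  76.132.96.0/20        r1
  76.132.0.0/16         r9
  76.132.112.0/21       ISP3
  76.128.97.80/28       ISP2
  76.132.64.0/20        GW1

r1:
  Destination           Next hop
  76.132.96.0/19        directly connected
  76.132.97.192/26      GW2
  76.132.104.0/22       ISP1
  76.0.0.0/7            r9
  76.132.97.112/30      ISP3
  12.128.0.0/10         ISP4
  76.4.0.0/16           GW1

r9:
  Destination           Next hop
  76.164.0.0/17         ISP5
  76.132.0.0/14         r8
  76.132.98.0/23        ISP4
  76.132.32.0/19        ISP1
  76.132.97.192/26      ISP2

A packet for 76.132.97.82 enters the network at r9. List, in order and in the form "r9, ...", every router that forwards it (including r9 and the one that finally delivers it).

At r9: longest match for 76.132.97.82 is 76.132.0.0/14 -> r8
At r8: longest match for 76.132.97.82 is 76.132.96.0/20 -> r1
At r1: longest match for 76.132.97.82 is 76.132.96.0/19 -> directly connected

r9, r8, r1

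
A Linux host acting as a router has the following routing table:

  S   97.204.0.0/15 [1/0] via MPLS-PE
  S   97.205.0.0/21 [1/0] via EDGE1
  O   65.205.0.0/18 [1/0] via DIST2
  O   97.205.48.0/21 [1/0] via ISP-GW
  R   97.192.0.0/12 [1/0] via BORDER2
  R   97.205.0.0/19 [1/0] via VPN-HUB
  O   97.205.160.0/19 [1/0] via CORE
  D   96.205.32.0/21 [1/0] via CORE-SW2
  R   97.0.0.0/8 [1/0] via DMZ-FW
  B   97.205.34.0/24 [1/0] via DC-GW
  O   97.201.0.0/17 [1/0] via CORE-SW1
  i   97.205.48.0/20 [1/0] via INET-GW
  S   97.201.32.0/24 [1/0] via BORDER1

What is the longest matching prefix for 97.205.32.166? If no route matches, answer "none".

97.204.0.0/15

Entries matching 97.205.32.166:
  97.0.0.0/8 (97.0.0.0 - 97.255.255.255)
  97.192.0.0/12 (97.192.0.0 - 97.207.255.255)
  97.204.0.0/15 (97.204.0.0 - 97.205.255.255)
Most specific is 97.204.0.0/15.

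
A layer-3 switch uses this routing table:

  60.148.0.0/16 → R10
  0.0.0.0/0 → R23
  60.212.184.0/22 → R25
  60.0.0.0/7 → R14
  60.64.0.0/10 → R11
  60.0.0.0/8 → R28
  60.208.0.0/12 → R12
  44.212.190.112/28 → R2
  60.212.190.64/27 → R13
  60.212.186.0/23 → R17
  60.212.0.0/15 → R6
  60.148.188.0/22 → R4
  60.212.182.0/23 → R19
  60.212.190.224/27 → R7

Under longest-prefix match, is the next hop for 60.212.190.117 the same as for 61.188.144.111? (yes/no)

60.212.190.117: longest match 60.212.0.0/15 -> R6
61.188.144.111: longest match 60.0.0.0/7 -> R14

no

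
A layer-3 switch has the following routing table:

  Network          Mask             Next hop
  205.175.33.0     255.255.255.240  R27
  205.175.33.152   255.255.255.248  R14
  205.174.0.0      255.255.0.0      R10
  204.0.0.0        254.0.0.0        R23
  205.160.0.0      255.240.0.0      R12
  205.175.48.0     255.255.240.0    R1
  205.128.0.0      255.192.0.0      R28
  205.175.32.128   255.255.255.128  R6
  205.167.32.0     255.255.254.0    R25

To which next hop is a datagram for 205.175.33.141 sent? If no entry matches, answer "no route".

Routes whose prefix contains 205.175.33.141:
  204.0.0.0/7 (204.0.0.0 - 205.255.255.255) -> R23
  205.128.0.0/10 (205.128.0.0 - 205.191.255.255) -> R28
  205.160.0.0/12 (205.160.0.0 - 205.175.255.255) -> R12
More-specific entries that do NOT match:
  205.175.33.152/29 (205.175.33.152 - 205.175.33.159) does not contain 205.175.33.141
  205.175.33.0/28 (205.175.33.0 - 205.175.33.15) does not contain 205.175.33.141
  205.175.32.128/25 (205.175.32.128 - 205.175.32.255) does not contain 205.175.33.141
  205.167.32.0/23 (205.167.32.0 - 205.167.33.255) does not contain 205.175.33.141
  205.175.48.0/20 (205.175.48.0 - 205.175.63.255) does not contain 205.175.33.141
  205.174.0.0/16 (205.174.0.0 - 205.174.255.255) does not contain 205.175.33.141
Longest matching prefix is /12 -> next hop R12.

R12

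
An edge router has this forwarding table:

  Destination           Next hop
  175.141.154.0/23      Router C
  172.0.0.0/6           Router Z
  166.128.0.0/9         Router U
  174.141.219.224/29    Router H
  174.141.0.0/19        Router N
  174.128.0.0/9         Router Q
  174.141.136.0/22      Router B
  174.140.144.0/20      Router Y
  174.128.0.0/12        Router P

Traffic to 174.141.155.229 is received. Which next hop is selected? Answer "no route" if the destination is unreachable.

Routes whose prefix contains 174.141.155.229:
  172.0.0.0/6 (172.0.0.0 - 175.255.255.255) -> Router Z
  174.128.0.0/9 (174.128.0.0 - 174.255.255.255) -> Router Q
  174.128.0.0/12 (174.128.0.0 - 174.143.255.255) -> Router P
More-specific entries that do NOT match:
  174.141.219.224/29 (174.141.219.224 - 174.141.219.231) does not contain 174.141.155.229
  175.141.154.0/23 (175.141.154.0 - 175.141.155.255) does not contain 174.141.155.229
  174.141.136.0/22 (174.141.136.0 - 174.141.139.255) does not contain 174.141.155.229
  174.140.144.0/20 (174.140.144.0 - 174.140.159.255) does not contain 174.141.155.229
  174.141.0.0/19 (174.141.0.0 - 174.141.31.255) does not contain 174.141.155.229
Longest matching prefix is /12 -> next hop Router P.

Router P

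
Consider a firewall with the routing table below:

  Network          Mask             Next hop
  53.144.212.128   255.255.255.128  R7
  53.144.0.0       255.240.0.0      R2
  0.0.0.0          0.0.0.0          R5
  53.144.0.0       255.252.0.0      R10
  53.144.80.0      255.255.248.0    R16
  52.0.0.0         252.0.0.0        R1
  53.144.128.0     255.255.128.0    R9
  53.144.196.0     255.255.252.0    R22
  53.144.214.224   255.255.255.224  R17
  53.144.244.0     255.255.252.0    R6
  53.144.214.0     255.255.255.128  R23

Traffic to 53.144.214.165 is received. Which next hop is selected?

Routes whose prefix contains 53.144.214.165:
  0.0.0.0/0 (default, matches everything) -> R5
  52.0.0.0/6 (52.0.0.0 - 55.255.255.255) -> R1
  53.144.0.0/12 (53.144.0.0 - 53.159.255.255) -> R2
  53.144.0.0/14 (53.144.0.0 - 53.147.255.255) -> R10
  53.144.128.0/17 (53.144.128.0 - 53.144.255.255) -> R9
More-specific entries that do NOT match:
  53.144.214.224/27 (53.144.214.224 - 53.144.214.255) does not contain 53.144.214.165
  53.144.212.128/25 (53.144.212.128 - 53.144.212.255) does not contain 53.144.214.165
  53.144.214.0/25 (53.144.214.0 - 53.144.214.127) does not contain 53.144.214.165
  53.144.196.0/22 (53.144.196.0 - 53.144.199.255) does not contain 53.144.214.165
  53.144.244.0/22 (53.144.244.0 - 53.144.247.255) does not contain 53.144.214.165
  53.144.80.0/21 (53.144.80.0 - 53.144.87.255) does not contain 53.144.214.165
Longest matching prefix is /17 -> next hop R9.

R9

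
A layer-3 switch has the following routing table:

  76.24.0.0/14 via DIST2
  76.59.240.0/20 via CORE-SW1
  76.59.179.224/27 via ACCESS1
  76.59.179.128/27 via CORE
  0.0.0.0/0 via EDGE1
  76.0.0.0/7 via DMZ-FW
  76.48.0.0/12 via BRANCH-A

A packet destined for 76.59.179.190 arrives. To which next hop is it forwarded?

Routes whose prefix contains 76.59.179.190:
  0.0.0.0/0 (default, matches everything) -> EDGE1
  76.0.0.0/7 (76.0.0.0 - 77.255.255.255) -> DMZ-FW
  76.48.0.0/12 (76.48.0.0 - 76.63.255.255) -> BRANCH-A
More-specific entries that do NOT match:
  76.59.179.224/27 (76.59.179.224 - 76.59.179.255) does not contain 76.59.179.190
  76.59.179.128/27 (76.59.179.128 - 76.59.179.159) does not contain 76.59.179.190
  76.59.240.0/20 (76.59.240.0 - 76.59.255.255) does not contain 76.59.179.190
  76.24.0.0/14 (76.24.0.0 - 76.27.255.255) does not contain 76.59.179.190
Longest matching prefix is /12 -> next hop BRANCH-A.

BRANCH-A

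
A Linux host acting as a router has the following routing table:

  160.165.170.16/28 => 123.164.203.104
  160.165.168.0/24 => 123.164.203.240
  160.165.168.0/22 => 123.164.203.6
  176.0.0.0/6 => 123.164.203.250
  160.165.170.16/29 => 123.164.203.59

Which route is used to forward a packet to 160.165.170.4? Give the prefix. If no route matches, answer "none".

Entries matching 160.165.170.4:
  160.165.168.0/22 (160.165.168.0 - 160.165.171.255)
Most specific is 160.165.168.0/22.

160.165.168.0/22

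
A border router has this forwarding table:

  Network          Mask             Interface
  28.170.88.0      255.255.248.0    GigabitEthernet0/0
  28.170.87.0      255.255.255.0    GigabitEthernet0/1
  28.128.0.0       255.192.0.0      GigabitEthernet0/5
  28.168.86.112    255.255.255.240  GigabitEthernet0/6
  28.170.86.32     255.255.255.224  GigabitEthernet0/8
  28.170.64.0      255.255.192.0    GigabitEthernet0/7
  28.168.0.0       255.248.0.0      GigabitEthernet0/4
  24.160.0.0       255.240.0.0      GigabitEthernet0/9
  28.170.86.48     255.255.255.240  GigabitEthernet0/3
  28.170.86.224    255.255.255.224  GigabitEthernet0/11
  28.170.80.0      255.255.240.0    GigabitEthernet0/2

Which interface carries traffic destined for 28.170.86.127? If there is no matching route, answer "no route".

Routes whose prefix contains 28.170.86.127:
  28.128.0.0/10 (28.128.0.0 - 28.191.255.255) -> GigabitEthernet0/5
  28.168.0.0/13 (28.168.0.0 - 28.175.255.255) -> GigabitEthernet0/4
  28.170.64.0/18 (28.170.64.0 - 28.170.127.255) -> GigabitEthernet0/7
  28.170.80.0/20 (28.170.80.0 - 28.170.95.255) -> GigabitEthernet0/2
More-specific entries that do NOT match:
  28.168.86.112/28 (28.168.86.112 - 28.168.86.127) does not contain 28.170.86.127
  28.170.86.48/28 (28.170.86.48 - 28.170.86.63) does not contain 28.170.86.127
  28.170.86.32/27 (28.170.86.32 - 28.170.86.63) does not contain 28.170.86.127
  28.170.86.224/27 (28.170.86.224 - 28.170.86.255) does not contain 28.170.86.127
  28.170.87.0/24 (28.170.87.0 - 28.170.87.255) does not contain 28.170.86.127
  28.170.88.0/21 (28.170.88.0 - 28.170.95.255) does not contain 28.170.86.127
Longest matching prefix is /20 -> interface GigabitEthernet0/2.

GigabitEthernet0/2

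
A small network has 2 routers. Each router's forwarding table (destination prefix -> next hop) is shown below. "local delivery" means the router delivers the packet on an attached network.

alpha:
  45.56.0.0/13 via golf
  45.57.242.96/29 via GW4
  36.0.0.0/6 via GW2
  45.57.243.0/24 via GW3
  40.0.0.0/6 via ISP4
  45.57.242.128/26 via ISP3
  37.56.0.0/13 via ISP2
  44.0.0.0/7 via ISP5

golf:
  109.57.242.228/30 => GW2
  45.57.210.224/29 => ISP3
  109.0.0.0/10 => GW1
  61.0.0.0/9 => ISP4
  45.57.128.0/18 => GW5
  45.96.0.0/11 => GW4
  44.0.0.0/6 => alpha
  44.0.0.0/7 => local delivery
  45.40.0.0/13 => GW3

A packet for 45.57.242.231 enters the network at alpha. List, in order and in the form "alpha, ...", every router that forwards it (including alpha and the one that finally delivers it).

At alpha: longest match for 45.57.242.231 is 45.56.0.0/13 -> golf
At golf: longest match for 45.57.242.231 is 44.0.0.0/7 -> local delivery

alpha, golf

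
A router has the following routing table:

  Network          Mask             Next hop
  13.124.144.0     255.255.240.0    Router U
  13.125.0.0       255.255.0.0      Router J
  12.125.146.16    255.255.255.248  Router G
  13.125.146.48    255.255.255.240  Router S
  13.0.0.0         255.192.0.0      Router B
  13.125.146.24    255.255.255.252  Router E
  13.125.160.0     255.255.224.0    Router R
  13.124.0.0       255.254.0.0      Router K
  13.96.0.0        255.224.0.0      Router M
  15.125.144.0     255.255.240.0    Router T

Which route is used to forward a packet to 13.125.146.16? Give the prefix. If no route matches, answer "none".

Entries matching 13.125.146.16:
  13.96.0.0/11 (13.96.0.0 - 13.127.255.255)
  13.124.0.0/15 (13.124.0.0 - 13.125.255.255)
  13.125.0.0/16 (13.125.0.0 - 13.125.255.255)
Most specific is 13.125.0.0/16.

13.125.0.0/16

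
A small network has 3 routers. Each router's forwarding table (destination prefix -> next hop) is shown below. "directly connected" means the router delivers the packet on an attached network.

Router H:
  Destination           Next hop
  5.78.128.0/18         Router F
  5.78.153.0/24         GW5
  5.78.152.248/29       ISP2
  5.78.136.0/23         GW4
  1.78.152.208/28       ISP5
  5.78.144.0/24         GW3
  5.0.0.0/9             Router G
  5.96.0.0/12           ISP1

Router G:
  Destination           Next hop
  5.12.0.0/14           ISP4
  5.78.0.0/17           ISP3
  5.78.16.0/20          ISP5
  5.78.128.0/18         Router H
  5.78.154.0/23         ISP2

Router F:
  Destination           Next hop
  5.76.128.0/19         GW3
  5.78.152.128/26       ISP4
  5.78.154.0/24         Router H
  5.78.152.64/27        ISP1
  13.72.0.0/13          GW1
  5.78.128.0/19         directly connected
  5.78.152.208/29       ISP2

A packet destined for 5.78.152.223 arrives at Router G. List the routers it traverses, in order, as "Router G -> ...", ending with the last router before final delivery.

At Router G: longest match for 5.78.152.223 is 5.78.128.0/18 -> Router H
At Router H: longest match for 5.78.152.223 is 5.78.128.0/18 -> Router F
At Router F: longest match for 5.78.152.223 is 5.78.128.0/19 -> directly connected

Router G -> Router H -> Router F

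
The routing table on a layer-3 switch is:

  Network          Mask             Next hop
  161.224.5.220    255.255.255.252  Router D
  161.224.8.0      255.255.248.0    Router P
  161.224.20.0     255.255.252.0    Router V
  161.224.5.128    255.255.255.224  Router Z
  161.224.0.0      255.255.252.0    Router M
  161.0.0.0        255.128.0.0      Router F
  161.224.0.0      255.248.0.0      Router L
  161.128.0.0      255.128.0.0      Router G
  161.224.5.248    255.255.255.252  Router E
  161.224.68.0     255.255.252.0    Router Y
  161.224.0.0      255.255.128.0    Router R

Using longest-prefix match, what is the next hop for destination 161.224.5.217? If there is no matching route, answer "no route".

Routes whose prefix contains 161.224.5.217:
  161.128.0.0/9 (161.128.0.0 - 161.255.255.255) -> Router G
  161.224.0.0/13 (161.224.0.0 - 161.231.255.255) -> Router L
  161.224.0.0/17 (161.224.0.0 - 161.224.127.255) -> Router R
More-specific entries that do NOT match:
  161.224.5.220/30 (161.224.5.220 - 161.224.5.223) does not contain 161.224.5.217
  161.224.5.248/30 (161.224.5.248 - 161.224.5.251) does not contain 161.224.5.217
  161.224.5.128/27 (161.224.5.128 - 161.224.5.159) does not contain 161.224.5.217
  161.224.20.0/22 (161.224.20.0 - 161.224.23.255) does not contain 161.224.5.217
  161.224.0.0/22 (161.224.0.0 - 161.224.3.255) does not contain 161.224.5.217
  161.224.68.0/22 (161.224.68.0 - 161.224.71.255) does not contain 161.224.5.217
  161.224.8.0/21 (161.224.8.0 - 161.224.15.255) does not contain 161.224.5.217
Longest matching prefix is /17 -> next hop Router R.

Router R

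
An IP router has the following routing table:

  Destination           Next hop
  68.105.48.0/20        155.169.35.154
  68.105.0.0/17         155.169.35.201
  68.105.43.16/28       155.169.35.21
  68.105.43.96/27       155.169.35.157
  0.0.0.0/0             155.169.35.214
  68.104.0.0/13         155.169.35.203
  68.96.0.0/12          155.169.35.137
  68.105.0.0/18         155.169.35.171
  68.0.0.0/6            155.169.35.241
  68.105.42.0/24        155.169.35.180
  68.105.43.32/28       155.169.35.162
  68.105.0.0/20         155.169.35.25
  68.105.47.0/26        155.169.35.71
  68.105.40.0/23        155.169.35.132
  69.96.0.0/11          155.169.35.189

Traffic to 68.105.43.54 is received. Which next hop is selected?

155.169.35.171

Routes whose prefix contains 68.105.43.54:
  0.0.0.0/0 (default, matches everything) -> 155.169.35.214
  68.0.0.0/6 (68.0.0.0 - 71.255.255.255) -> 155.169.35.241
  68.96.0.0/12 (68.96.0.0 - 68.111.255.255) -> 155.169.35.137
  68.104.0.0/13 (68.104.0.0 - 68.111.255.255) -> 155.169.35.203
  68.105.0.0/17 (68.105.0.0 - 68.105.127.255) -> 155.169.35.201
  68.105.0.0/18 (68.105.0.0 - 68.105.63.255) -> 155.169.35.171
More-specific entries that do NOT match:
  68.105.43.16/28 (68.105.43.16 - 68.105.43.31) does not contain 68.105.43.54
  68.105.43.32/28 (68.105.43.32 - 68.105.43.47) does not contain 68.105.43.54
  68.105.43.96/27 (68.105.43.96 - 68.105.43.127) does not contain 68.105.43.54
  68.105.47.0/26 (68.105.47.0 - 68.105.47.63) does not contain 68.105.43.54
  68.105.42.0/24 (68.105.42.0 - 68.105.42.255) does not contain 68.105.43.54
  68.105.40.0/23 (68.105.40.0 - 68.105.41.255) does not contain 68.105.43.54
  68.105.48.0/20 (68.105.48.0 - 68.105.63.255) does not contain 68.105.43.54
  68.105.0.0/20 (68.105.0.0 - 68.105.15.255) does not contain 68.105.43.54
Longest matching prefix is /18 -> next hop 155.169.35.171.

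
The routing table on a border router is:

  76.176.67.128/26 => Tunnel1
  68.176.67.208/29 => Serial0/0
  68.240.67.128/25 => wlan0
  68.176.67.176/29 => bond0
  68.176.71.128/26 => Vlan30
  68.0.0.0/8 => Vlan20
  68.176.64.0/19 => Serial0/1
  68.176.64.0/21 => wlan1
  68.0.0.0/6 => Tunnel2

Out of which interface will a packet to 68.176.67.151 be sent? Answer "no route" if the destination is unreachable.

Routes whose prefix contains 68.176.67.151:
  68.0.0.0/6 (68.0.0.0 - 71.255.255.255) -> Tunnel2
  68.0.0.0/8 (68.0.0.0 - 68.255.255.255) -> Vlan20
  68.176.64.0/19 (68.176.64.0 - 68.176.95.255) -> Serial0/1
  68.176.64.0/21 (68.176.64.0 - 68.176.71.255) -> wlan1
More-specific entries that do NOT match:
  68.176.67.208/29 (68.176.67.208 - 68.176.67.215) does not contain 68.176.67.151
  68.176.67.176/29 (68.176.67.176 - 68.176.67.183) does not contain 68.176.67.151
  76.176.67.128/26 (76.176.67.128 - 76.176.67.191) does not contain 68.176.67.151
  68.176.71.128/26 (68.176.71.128 - 68.176.71.191) does not contain 68.176.67.151
  68.240.67.128/25 (68.240.67.128 - 68.240.67.255) does not contain 68.176.67.151
Longest matching prefix is /21 -> interface wlan1.

wlan1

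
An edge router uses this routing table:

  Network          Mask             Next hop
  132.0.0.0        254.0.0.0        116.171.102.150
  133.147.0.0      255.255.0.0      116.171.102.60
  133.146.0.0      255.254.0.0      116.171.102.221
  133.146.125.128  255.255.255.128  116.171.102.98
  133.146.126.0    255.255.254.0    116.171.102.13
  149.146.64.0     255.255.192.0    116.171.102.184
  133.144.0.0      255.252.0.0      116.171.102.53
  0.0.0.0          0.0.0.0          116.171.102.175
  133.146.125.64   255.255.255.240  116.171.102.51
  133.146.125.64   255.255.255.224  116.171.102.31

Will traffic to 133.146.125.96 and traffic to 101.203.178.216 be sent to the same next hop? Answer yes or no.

133.146.125.96: longest match 133.146.0.0/15 -> 116.171.102.221
101.203.178.216: longest match 0.0.0.0/0 -> 116.171.102.175

no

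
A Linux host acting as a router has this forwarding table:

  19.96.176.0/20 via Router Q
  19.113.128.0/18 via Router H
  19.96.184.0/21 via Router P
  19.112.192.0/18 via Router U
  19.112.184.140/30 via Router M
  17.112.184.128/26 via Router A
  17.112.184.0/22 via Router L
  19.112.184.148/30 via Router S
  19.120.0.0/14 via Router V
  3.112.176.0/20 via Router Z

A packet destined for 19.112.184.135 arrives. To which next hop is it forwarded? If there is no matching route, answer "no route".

no route

No entry's prefix contains 19.112.184.135; there is no default route.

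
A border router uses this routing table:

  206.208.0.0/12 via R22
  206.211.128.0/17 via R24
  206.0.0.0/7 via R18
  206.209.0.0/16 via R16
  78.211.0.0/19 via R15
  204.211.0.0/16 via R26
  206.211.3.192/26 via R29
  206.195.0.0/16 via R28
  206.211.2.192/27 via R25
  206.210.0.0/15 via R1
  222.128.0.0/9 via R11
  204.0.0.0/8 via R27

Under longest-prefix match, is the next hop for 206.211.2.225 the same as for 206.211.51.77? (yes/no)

yes

206.211.2.225: longest match 206.210.0.0/15 -> R1
206.211.51.77: longest match 206.210.0.0/15 -> R1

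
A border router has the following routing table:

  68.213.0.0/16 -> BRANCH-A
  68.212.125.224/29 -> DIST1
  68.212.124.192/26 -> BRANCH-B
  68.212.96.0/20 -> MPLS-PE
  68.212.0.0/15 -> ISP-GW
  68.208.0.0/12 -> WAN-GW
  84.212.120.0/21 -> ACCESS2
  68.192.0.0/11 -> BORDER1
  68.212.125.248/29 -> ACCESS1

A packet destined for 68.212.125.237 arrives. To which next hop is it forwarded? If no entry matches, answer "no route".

Routes whose prefix contains 68.212.125.237:
  68.192.0.0/11 (68.192.0.0 - 68.223.255.255) -> BORDER1
  68.208.0.0/12 (68.208.0.0 - 68.223.255.255) -> WAN-GW
  68.212.0.0/15 (68.212.0.0 - 68.213.255.255) -> ISP-GW
More-specific entries that do NOT match:
  68.212.125.224/29 (68.212.125.224 - 68.212.125.231) does not contain 68.212.125.237
  68.212.125.248/29 (68.212.125.248 - 68.212.125.255) does not contain 68.212.125.237
  68.212.124.192/26 (68.212.124.192 - 68.212.124.255) does not contain 68.212.125.237
  84.212.120.0/21 (84.212.120.0 - 84.212.127.255) does not contain 68.212.125.237
  68.212.96.0/20 (68.212.96.0 - 68.212.111.255) does not contain 68.212.125.237
  68.213.0.0/16 (68.213.0.0 - 68.213.255.255) does not contain 68.212.125.237
Longest matching prefix is /15 -> next hop ISP-GW.

ISP-GW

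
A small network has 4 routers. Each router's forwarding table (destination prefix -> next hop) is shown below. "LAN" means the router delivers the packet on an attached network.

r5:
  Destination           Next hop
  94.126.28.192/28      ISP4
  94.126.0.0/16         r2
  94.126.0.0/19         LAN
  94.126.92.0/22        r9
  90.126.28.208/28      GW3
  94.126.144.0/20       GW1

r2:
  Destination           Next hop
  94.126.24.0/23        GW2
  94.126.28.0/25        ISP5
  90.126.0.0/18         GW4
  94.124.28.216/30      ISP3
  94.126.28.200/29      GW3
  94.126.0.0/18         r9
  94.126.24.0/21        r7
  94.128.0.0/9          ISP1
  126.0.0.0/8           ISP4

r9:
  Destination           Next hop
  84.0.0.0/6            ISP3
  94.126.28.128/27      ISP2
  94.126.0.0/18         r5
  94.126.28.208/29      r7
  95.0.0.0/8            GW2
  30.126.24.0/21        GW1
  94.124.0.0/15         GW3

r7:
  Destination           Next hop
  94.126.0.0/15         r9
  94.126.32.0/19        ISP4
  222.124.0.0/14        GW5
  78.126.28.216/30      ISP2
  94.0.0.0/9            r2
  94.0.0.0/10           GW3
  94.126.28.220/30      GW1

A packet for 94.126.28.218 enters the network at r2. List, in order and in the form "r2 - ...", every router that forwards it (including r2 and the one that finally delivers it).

r2 - r7 - r9 - r5

At r2: longest match for 94.126.28.218 is 94.126.24.0/21 -> r7
At r7: longest match for 94.126.28.218 is 94.126.0.0/15 -> r9
At r9: longest match for 94.126.28.218 is 94.126.0.0/18 -> r5
At r5: longest match for 94.126.28.218 is 94.126.0.0/19 -> LAN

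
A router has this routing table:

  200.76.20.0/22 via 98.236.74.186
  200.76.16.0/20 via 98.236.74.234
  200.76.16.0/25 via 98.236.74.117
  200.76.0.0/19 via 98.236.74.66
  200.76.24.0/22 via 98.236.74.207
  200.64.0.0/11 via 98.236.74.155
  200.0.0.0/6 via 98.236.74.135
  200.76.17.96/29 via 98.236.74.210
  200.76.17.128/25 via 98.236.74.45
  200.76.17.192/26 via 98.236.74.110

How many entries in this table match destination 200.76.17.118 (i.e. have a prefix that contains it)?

Prefixes containing 200.76.17.118:
  200.0.0.0/6 (200.0.0.0 - 203.255.255.255)
  200.64.0.0/11 (200.64.0.0 - 200.95.255.255)
  200.76.0.0/19 (200.76.0.0 - 200.76.31.255)
  200.76.16.0/20 (200.76.16.0 - 200.76.31.255)
Total matching entries: 4.

4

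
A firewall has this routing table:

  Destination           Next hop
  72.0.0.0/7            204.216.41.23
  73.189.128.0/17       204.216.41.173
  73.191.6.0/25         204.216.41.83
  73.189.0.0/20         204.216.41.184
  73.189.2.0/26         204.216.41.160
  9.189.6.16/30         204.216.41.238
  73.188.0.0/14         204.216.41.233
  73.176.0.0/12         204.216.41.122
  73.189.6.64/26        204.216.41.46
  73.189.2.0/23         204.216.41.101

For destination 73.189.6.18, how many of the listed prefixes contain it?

4

Prefixes containing 73.189.6.18:
  72.0.0.0/7 (72.0.0.0 - 73.255.255.255)
  73.176.0.0/12 (73.176.0.0 - 73.191.255.255)
  73.188.0.0/14 (73.188.0.0 - 73.191.255.255)
  73.189.0.0/20 (73.189.0.0 - 73.189.15.255)
Total matching entries: 4.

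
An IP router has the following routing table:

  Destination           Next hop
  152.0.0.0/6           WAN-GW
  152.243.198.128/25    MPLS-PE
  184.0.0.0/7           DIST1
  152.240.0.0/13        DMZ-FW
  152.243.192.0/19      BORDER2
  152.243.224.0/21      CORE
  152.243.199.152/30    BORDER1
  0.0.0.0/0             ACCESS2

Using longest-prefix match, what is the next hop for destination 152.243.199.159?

Routes whose prefix contains 152.243.199.159:
  0.0.0.0/0 (default, matches everything) -> ACCESS2
  152.0.0.0/6 (152.0.0.0 - 155.255.255.255) -> WAN-GW
  152.240.0.0/13 (152.240.0.0 - 152.247.255.255) -> DMZ-FW
  152.243.192.0/19 (152.243.192.0 - 152.243.223.255) -> BORDER2
More-specific entries that do NOT match:
  152.243.199.152/30 (152.243.199.152 - 152.243.199.155) does not contain 152.243.199.159
  152.243.198.128/25 (152.243.198.128 - 152.243.198.255) does not contain 152.243.199.159
  152.243.224.0/21 (152.243.224.0 - 152.243.231.255) does not contain 152.243.199.159
Longest matching prefix is /19 -> next hop BORDER2.

BORDER2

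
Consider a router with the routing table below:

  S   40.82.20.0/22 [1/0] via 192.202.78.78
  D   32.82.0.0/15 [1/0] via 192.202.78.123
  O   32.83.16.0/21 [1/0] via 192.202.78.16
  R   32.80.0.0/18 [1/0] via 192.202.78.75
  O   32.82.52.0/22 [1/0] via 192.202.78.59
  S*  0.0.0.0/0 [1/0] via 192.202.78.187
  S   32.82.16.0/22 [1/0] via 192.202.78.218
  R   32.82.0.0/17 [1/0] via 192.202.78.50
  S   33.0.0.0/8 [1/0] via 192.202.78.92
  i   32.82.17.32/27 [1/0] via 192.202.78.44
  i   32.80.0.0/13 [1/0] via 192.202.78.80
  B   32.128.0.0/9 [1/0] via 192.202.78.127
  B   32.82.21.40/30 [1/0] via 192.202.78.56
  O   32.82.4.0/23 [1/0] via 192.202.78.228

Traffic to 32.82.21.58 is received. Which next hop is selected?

Routes whose prefix contains 32.82.21.58:
  0.0.0.0/0 (default, matches everything) -> 192.202.78.187
  32.80.0.0/13 (32.80.0.0 - 32.87.255.255) -> 192.202.78.80
  32.82.0.0/15 (32.82.0.0 - 32.83.255.255) -> 192.202.78.123
  32.82.0.0/17 (32.82.0.0 - 32.82.127.255) -> 192.202.78.50
More-specific entries that do NOT match:
  32.82.21.40/30 (32.82.21.40 - 32.82.21.43) does not contain 32.82.21.58
  32.82.17.32/27 (32.82.17.32 - 32.82.17.63) does not contain 32.82.21.58
  32.82.4.0/23 (32.82.4.0 - 32.82.5.255) does not contain 32.82.21.58
  40.82.20.0/22 (40.82.20.0 - 40.82.23.255) does not contain 32.82.21.58
  32.82.52.0/22 (32.82.52.0 - 32.82.55.255) does not contain 32.82.21.58
  32.82.16.0/22 (32.82.16.0 - 32.82.19.255) does not contain 32.82.21.58
  32.83.16.0/21 (32.83.16.0 - 32.83.23.255) does not contain 32.82.21.58
  32.80.0.0/18 (32.80.0.0 - 32.80.63.255) does not contain 32.82.21.58
Longest matching prefix is /17 -> next hop 192.202.78.50.

192.202.78.50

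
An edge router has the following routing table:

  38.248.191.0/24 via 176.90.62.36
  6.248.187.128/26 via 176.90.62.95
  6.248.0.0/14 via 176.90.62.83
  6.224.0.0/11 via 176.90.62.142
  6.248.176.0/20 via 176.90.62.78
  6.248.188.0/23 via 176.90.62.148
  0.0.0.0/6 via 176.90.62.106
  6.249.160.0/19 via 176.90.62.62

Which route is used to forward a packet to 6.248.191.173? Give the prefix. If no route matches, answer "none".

Entries matching 6.248.191.173:
  6.224.0.0/11 (6.224.0.0 - 6.255.255.255)
  6.248.0.0/14 (6.248.0.0 - 6.251.255.255)
  6.248.176.0/20 (6.248.176.0 - 6.248.191.255)
Most specific is 6.248.176.0/20.

6.248.176.0/20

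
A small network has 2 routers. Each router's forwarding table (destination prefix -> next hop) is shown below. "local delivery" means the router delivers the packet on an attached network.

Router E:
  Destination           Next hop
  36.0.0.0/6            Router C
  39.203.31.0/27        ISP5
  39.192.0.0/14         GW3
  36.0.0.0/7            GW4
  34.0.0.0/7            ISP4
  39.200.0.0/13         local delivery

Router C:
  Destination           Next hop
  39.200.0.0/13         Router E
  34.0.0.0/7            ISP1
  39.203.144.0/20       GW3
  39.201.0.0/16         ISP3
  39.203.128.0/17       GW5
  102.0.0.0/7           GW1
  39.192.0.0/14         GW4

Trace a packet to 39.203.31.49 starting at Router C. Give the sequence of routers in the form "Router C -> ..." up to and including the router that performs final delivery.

Router C -> Router E

At Router C: longest match for 39.203.31.49 is 39.200.0.0/13 -> Router E
At Router E: longest match for 39.203.31.49 is 39.200.0.0/13 -> local delivery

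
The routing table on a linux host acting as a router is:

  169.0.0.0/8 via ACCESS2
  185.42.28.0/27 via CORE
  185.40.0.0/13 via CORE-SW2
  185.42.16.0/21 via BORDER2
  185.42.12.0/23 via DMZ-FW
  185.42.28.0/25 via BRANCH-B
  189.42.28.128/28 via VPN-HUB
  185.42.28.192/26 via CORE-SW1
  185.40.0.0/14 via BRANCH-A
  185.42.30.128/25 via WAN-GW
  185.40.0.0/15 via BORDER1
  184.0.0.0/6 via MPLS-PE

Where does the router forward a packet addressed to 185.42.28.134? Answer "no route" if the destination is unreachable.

BRANCH-A

Routes whose prefix contains 185.42.28.134:
  184.0.0.0/6 (184.0.0.0 - 187.255.255.255) -> MPLS-PE
  185.40.0.0/13 (185.40.0.0 - 185.47.255.255) -> CORE-SW2
  185.40.0.0/14 (185.40.0.0 - 185.43.255.255) -> BRANCH-A
More-specific entries that do NOT match:
  189.42.28.128/28 (189.42.28.128 - 189.42.28.143) does not contain 185.42.28.134
  185.42.28.0/27 (185.42.28.0 - 185.42.28.31) does not contain 185.42.28.134
  185.42.28.192/26 (185.42.28.192 - 185.42.28.255) does not contain 185.42.28.134
  185.42.28.0/25 (185.42.28.0 - 185.42.28.127) does not contain 185.42.28.134
  185.42.30.128/25 (185.42.30.128 - 185.42.30.255) does not contain 185.42.28.134
  185.42.12.0/23 (185.42.12.0 - 185.42.13.255) does not contain 185.42.28.134
  185.42.16.0/21 (185.42.16.0 - 185.42.23.255) does not contain 185.42.28.134
  185.40.0.0/15 (185.40.0.0 - 185.41.255.255) does not contain 185.42.28.134
Longest matching prefix is /14 -> next hop BRANCH-A.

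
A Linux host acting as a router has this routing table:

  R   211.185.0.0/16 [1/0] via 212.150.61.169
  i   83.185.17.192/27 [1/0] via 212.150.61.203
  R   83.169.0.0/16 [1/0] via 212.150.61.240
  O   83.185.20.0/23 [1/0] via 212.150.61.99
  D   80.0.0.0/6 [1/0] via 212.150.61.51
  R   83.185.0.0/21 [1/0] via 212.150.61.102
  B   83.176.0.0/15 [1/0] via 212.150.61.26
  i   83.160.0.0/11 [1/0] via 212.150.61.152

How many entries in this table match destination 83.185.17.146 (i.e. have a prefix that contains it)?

Prefixes containing 83.185.17.146:
  80.0.0.0/6 (80.0.0.0 - 83.255.255.255)
  83.160.0.0/11 (83.160.0.0 - 83.191.255.255)
Total matching entries: 2.

2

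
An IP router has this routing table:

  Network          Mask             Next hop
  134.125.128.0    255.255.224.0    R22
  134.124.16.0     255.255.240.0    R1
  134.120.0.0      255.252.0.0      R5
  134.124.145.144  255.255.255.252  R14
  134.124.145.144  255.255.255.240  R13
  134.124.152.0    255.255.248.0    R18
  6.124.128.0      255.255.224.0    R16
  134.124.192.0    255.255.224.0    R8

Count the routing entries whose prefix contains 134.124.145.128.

No listed prefix contains 134.124.145.128.
Total matching entries: 0.

0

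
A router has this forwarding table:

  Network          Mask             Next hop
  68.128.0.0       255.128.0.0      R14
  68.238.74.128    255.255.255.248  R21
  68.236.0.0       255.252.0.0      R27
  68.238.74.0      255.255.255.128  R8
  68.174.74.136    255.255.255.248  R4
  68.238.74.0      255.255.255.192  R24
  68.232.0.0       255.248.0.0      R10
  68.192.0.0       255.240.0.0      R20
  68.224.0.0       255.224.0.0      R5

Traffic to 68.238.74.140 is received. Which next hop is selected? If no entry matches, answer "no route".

R27

Routes whose prefix contains 68.238.74.140:
  68.128.0.0/9 (68.128.0.0 - 68.255.255.255) -> R14
  68.224.0.0/11 (68.224.0.0 - 68.255.255.255) -> R5
  68.232.0.0/13 (68.232.0.0 - 68.239.255.255) -> R10
  68.236.0.0/14 (68.236.0.0 - 68.239.255.255) -> R27
More-specific entries that do NOT match:
  68.238.74.128/29 (68.238.74.128 - 68.238.74.135) does not contain 68.238.74.140
  68.174.74.136/29 (68.174.74.136 - 68.174.74.143) does not contain 68.238.74.140
  68.238.74.0/26 (68.238.74.0 - 68.238.74.63) does not contain 68.238.74.140
  68.238.74.0/25 (68.238.74.0 - 68.238.74.127) does not contain 68.238.74.140
Longest matching prefix is /14 -> next hop R27.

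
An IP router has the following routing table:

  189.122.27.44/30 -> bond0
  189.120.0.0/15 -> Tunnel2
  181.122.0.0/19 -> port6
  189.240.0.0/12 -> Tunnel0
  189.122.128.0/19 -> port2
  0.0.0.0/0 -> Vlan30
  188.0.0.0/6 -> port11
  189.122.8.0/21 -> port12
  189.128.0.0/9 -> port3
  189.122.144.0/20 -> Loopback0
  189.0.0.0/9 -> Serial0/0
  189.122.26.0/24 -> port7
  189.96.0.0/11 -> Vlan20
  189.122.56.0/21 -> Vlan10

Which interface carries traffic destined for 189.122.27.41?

Vlan20

Routes whose prefix contains 189.122.27.41:
  0.0.0.0/0 (default, matches everything) -> Vlan30
  188.0.0.0/6 (188.0.0.0 - 191.255.255.255) -> port11
  189.0.0.0/9 (189.0.0.0 - 189.127.255.255) -> Serial0/0
  189.96.0.0/11 (189.96.0.0 - 189.127.255.255) -> Vlan20
More-specific entries that do NOT match:
  189.122.27.44/30 (189.122.27.44 - 189.122.27.47) does not contain 189.122.27.41
  189.122.26.0/24 (189.122.26.0 - 189.122.26.255) does not contain 189.122.27.41
  189.122.8.0/21 (189.122.8.0 - 189.122.15.255) does not contain 189.122.27.41
  189.122.56.0/21 (189.122.56.0 - 189.122.63.255) does not contain 189.122.27.41
  189.122.144.0/20 (189.122.144.0 - 189.122.159.255) does not contain 189.122.27.41
  181.122.0.0/19 (181.122.0.0 - 181.122.31.255) does not contain 189.122.27.41
  189.122.128.0/19 (189.122.128.0 - 189.122.159.255) does not contain 189.122.27.41
  189.120.0.0/15 (189.120.0.0 - 189.121.255.255) does not contain 189.122.27.41
  189.240.0.0/12 (189.240.0.0 - 189.255.255.255) does not contain 189.122.27.41
Longest matching prefix is /11 -> interface Vlan20.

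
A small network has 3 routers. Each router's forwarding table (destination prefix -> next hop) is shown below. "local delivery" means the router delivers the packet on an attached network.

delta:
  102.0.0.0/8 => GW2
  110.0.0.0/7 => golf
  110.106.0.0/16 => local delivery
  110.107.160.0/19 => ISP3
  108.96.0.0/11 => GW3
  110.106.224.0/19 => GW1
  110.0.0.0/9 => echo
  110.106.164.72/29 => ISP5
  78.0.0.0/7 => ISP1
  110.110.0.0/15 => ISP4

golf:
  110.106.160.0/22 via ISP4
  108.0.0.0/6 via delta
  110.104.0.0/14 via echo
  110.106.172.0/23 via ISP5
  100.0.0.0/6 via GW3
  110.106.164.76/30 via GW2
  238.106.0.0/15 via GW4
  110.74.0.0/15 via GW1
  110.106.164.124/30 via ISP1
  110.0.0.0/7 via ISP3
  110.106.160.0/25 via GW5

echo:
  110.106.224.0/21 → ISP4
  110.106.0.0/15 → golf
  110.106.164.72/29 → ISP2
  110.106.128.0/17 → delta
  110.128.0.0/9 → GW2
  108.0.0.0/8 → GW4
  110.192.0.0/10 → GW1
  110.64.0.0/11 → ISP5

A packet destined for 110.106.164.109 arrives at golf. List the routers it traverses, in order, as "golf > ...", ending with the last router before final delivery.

At golf: longest match for 110.106.164.109 is 110.104.0.0/14 -> echo
At echo: longest match for 110.106.164.109 is 110.106.128.0/17 -> delta
At delta: longest match for 110.106.164.109 is 110.106.0.0/16 -> local delivery

golf > echo > delta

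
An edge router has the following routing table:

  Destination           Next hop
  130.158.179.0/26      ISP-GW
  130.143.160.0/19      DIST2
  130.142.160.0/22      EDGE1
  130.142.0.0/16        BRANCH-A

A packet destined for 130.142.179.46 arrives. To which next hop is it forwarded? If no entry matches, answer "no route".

BRANCH-A

Routes whose prefix contains 130.142.179.46:
  130.142.0.0/16 (130.142.0.0 - 130.142.255.255) -> BRANCH-A
More-specific entries that do NOT match:
  130.158.179.0/26 (130.158.179.0 - 130.158.179.63) does not contain 130.142.179.46
  130.142.160.0/22 (130.142.160.0 - 130.142.163.255) does not contain 130.142.179.46
  130.143.160.0/19 (130.143.160.0 - 130.143.191.255) does not contain 130.142.179.46
Longest matching prefix is /16 -> next hop BRANCH-A.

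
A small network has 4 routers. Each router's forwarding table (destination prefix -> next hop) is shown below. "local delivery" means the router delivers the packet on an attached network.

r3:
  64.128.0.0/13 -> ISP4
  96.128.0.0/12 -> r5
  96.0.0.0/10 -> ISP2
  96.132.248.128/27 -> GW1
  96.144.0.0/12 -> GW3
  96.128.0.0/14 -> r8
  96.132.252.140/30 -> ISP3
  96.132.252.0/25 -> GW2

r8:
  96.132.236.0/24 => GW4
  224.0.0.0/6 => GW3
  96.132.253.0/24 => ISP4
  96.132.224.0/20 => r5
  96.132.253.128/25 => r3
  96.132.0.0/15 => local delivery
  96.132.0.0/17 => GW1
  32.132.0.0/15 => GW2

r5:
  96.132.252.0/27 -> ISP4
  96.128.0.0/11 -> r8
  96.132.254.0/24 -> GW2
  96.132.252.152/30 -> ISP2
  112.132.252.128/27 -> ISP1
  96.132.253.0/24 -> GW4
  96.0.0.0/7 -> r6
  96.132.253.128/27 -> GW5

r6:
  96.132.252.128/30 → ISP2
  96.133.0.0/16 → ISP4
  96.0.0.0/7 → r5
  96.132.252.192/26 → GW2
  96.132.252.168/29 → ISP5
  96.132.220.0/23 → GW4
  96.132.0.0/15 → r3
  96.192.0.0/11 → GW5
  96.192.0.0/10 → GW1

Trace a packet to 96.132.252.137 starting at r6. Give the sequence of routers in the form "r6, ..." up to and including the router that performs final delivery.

r6, r3, r5, r8

At r6: longest match for 96.132.252.137 is 96.132.0.0/15 -> r3
At r3: longest match for 96.132.252.137 is 96.128.0.0/12 -> r5
At r5: longest match for 96.132.252.137 is 96.128.0.0/11 -> r8
At r8: longest match for 96.132.252.137 is 96.132.0.0/15 -> local delivery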